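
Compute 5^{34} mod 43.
10

Using successive squaring:
Binary expansion of 34: 100010
Powers of 5 mod 43 (each is the square of the previous):
  5^1 ≡ 5 (mod 43)
  5^2 ≡ 5² = 25 ≡ 25 (mod 43)
  5^4 ≡ 25² = 625 ≡ 23 (mod 43)
  5^8 ≡ 23² = 529 ≡ 13 (mod 43)
  5^16 ≡ 13² = 169 ≡ 40 (mod 43)
  5^32 ≡ 40² = 1600 ≡ 9 (mod 43)
34 = 32 + 2, so 5^34 = 5^32 × 5^2 ≡ 9 × 25 (mod 43)
Multiplying step by step:
  9 × 25 = 225 ≡ 10 (mod 43)
Result: 5^34 ≡ 10 (mod 43)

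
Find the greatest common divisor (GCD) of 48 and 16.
16

Using the Euclidean algorithm:
48 = 3 × 16 + 0

GCD(48, 16) = 16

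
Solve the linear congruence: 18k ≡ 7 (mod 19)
12

Since gcd(18, 19) = 1 divides 7, a solution exists.
Multiply both sides by the inverse of 18 mod 19:
  18^(-1) mod 19 = 18
  x ≡ 18 × 7 ≡ 126 ≡ 12 (mod 19)
Verification: 18 × 12 = 216 = 11 × 19 + 7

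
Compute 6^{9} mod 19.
1

Using successive squaring:
Binary expansion of 9: 1001
Powers of 6 mod 19 (each is the square of the previous):
  6^1 ≡ 6 (mod 19)
  6^2 ≡ 6² = 36 ≡ 17 (mod 19)
  6^4 ≡ 17² = 289 ≡ 4 (mod 19)
  6^8 ≡ 4² = 16 ≡ 16 (mod 19)
9 = 8 + 1, so 6^9 = 6^8 × 6^1 ≡ 16 × 6 (mod 19)
Multiplying step by step:
  16 × 6 = 96 ≡ 1 (mod 19)
Result: 6^9 ≡ 1 (mod 19)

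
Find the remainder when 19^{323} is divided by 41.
By Fermat: 19^{40} ≡ 1 (mod 41). 323 = 8×40 + 3. So 19^{323} ≡ 19^{3} ≡ 12 (mod 41)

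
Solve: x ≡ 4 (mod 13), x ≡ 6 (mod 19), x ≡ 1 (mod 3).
M = 13 × 19 × 3 = 741. M₁ = 57, y₁ ≡ 8 (mod 13). M₂ = 39, y₂ ≡ 1 (mod 19). M₃ = 247, y₃ ≡ 1 (mod 3). x = 4×57×8 + 6×39×1 + 1×247×1 ≡ 82 (mod 741)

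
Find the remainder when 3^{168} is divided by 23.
By Fermat: 3^{22} ≡ 1 (mod 23). 168 = 7×22 + 14. So 3^{168} ≡ 3^{14} ≡ 4 (mod 23)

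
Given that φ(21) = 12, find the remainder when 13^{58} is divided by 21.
By Euler: 13^{12} ≡ 1 (mod 21) since gcd(13, 21) = 1. 58 = 4×12 + 10. So 13^{58} ≡ 13^{10} ≡ 1 (mod 21)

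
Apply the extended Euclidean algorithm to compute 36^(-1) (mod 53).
Extended GCD: 36(-25) + 53(17) = 1. So 36^(-1) ≡ 28 ≡ 28 (mod 53). Verify: 36 × 28 = 1008 ≡ 1 (mod 53)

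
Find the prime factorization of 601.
601

Divide by primes starting from smallest:
601 ÷ 601 = 1

601 = 601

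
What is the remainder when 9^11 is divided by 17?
Using repeated squaring. 11 = 8 + 2 + 1 (binary 1011). Repeated squaring mod 17: 9^1 ≡ 9; 9^2 ≡ 9² = 81 ≡ 13; 9^4 ≡ 13² = 169 ≡ 16; 9^8 ≡ 16² = 256 ≡ 1. Multiply: 9^11 = 9^8 × 9^2 × 9^1 ≡ 1 × 13 × 9 (mod 17): 1 × 13 = 13 ≡ 13; 13 × 9 = 117 ≡ 15. So 9^11 ≡ 15 (mod 17).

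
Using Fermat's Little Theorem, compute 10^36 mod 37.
By Fermat's Little Theorem, 10^{36} ≡ 1 (mod 37) since 37 is prime and gcd(10, 37) = 1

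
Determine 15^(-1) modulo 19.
15^(-1) ≡ 14 (mod 19). Verification: 15 × 14 = 210 ≡ 1 (mod 19)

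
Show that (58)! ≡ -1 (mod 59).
(58)! mod 59 = 58. Since this equals -1 (mod 59), Wilson confirms 59 is prime.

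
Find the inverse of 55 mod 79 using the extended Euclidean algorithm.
Extended GCD: 55(23) + 79(-16) = 1. So 55^(-1) ≡ 23 ≡ 23 (mod 79). Verify: 55 × 23 = 1265 ≡ 1 (mod 79)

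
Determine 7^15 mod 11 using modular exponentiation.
Using Fermat: 7^{10} ≡ 1 (mod 11). 15 ≡ 5 (mod 10). So 7^{15} ≡ 7^{5} ≡ 10 (mod 11)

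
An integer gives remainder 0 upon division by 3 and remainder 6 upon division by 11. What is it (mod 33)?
M = 3 × 11 = 33. M₁ = 11, y₁ ≡ 2 (mod 3). M₂ = 3, y₂ ≡ 4 (mod 11). z = 0×11×2 + 6×3×4 ≡ 6 (mod 33). The smallest positive such number is 6.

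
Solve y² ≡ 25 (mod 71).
The square roots of 25 mod 71 are 5 and 66. Verify: 5² = 25 ≡ 25 (mod 71)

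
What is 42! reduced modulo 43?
By Wilson's theorem, (42)! ≡ -1 ≡ 42 (mod 43)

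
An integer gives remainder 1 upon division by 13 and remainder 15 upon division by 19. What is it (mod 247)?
M = 13 × 19 = 247. M₁ = 19, y₁ ≡ 11 (mod 13). M₂ = 13, y₂ ≡ 3 (mod 19). n = 1×19×11 + 15×13×3 ≡ 53 (mod 247). The smallest positive such number is 53.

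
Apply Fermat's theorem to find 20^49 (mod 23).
By Fermat: 20^{22} ≡ 1 (mod 23). 49 = 2×22 + 5. So 20^{49} ≡ 20^{5} ≡ 10 (mod 23)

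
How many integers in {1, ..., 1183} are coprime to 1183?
936

Prime factorization: 1183 = 7 × 13^2
Using the formula φ(n) = n × Π(1 - 1/p) for each prime factor p:
φ(1183) = 1183 × (1 - 1/7) × (1 - 1/13)
φ(1183) = 936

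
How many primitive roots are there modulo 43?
Number of primitive roots mod 43 = φ(42) = 12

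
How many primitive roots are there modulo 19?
6

The number of primitive roots modulo p is φ(p-1) = φ(18)
φ(18) = 6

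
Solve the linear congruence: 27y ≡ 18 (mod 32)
22

Since gcd(27, 32) = 1 divides 18, a solution exists.
Multiply both sides by the inverse of 27 mod 32:
  27^(-1) mod 32 = 19
  x ≡ 19 × 18 ≡ 342 ≡ 22 (mod 32)
Verification: 27 × 22 = 594 = 18 × 32 + 18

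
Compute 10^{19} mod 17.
14

Using successive squaring:
Binary expansion of 19: 10011
Powers of 10 mod 17 (each is the square of the previous):
  10^1 ≡ 10 (mod 17)
  10^2 ≡ 10² = 100 ≡ 15 (mod 17)
  10^4 ≡ 15² = 225 ≡ 4 (mod 17)
  10^8 ≡ 4² = 16 ≡ 16 (mod 17)
  10^16 ≡ 16² = 256 ≡ 1 (mod 17)
19 = 16 + 2 + 1, so 10^19 = 10^16 × 10^2 × 10^1 ≡ 1 × 15 × 10 (mod 17)
Multiplying step by step:
  1 × 15 = 15 ≡ 15 (mod 17)
  15 × 10 = 150 ≡ 14 (mod 17)
Result: 10^19 ≡ 14 (mod 17)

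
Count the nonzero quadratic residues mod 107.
For prime 107, there are (p-1)/2 = (107-1)/2 = 53 quadratic residues (excluding 0).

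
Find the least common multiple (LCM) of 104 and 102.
5304

First find GCD(104, 102) using the Euclidean algorithm:
104 = 1 × 102 + 2
102 = 51 × 2 + 0
GCD(104, 102) = 2

LCM formula: LCM(a, b) = (a × b) / GCD(a, b)
LCM(104, 102) = (104 × 102) / 2
LCM(104, 102) = 10608 / 2
LCM(104, 102) = 5304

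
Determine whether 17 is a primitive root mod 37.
p - 1 = 36 has prime divisors 2, 3. Check 17^(36/q) mod 37 for each: 17^(36/2) = 17^18 ≡ 36, 17^(36/3) = 17^12 ≡ 26 (mod 37). None of these is 1, so 17 has order 36 = φ(37), so it is a primitive root mod 37.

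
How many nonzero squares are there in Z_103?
For prime 103, there are (p-1)/2 = (103-1)/2 = 51 quadratic residues (excluding 0).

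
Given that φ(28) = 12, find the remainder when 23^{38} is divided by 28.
By Euler: 23^{12} ≡ 1 (mod 28) since gcd(23, 28) = 1. 38 = 3×12 + 2. So 23^{38} ≡ 23^{2} ≡ 25 (mod 28)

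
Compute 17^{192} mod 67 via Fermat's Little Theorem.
9

By Fermat's Little Theorem, a^(p-1) ≡ 1 (mod p) for prime p and gcd(a, p) = 1
Here p = 67, so 17^66 ≡ 1 (mod 67)
We can reduce the exponent: 192 mod 66 = 60
So 17^192 ≡ 17^60 (mod 67)
Computing: 17^60 mod 67 = 9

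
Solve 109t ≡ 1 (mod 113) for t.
109^(-1) ≡ 28 (mod 113). Verification: 109 × 28 = 3052 ≡ 1 (mod 113)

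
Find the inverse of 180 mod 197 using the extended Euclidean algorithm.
Extended GCD: 180(-58) + 197(53) = 1. So 180^(-1) ≡ 139 ≡ 139 (mod 197). Verify: 180 × 139 = 25020 ≡ 1 (mod 197)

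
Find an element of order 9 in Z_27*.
4 has order 9 mod 27 since 4^{9} ≡ 1 (mod 27) and no smaller power works.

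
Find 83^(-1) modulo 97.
90

Using Extended Euclidean Algorithm:
gcd(83, 97) = 1
Bezout coefficients: 83 × -7 + 97 × 6 = 1
So 83 × -7 ≡ 1 (mod 97)
The inverse is -7 mod 97 = 90
Verification: 83 × 90 = 7470 = 77 × 97 + 1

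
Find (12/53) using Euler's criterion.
(12/53) = 12^{26} mod 53 = -1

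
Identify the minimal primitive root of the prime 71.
p - 1 = 70 has prime divisors 2, 5, 7. h is a primitive root mod 71 iff h^(70/q) ≢ 1 (mod 71) for each such q.
h = 2: 2^35 ≡ 1, 2^14 ≡ 54, 2^10 ≡ 30 (mod 71); 2^35 ≡ 1, so not a primitive root.
h = 3: 3^35 ≡ 1, 3^14 ≡ 54, 3^10 ≡ 48 (mod 71); 3^35 ≡ 1, so not a primitive root.
h = 4: 4^35 ≡ 1, 4^14 ≡ 5, 4^10 ≡ 48 (mod 71); 4^35 ≡ 1, so not a primitive root.
h = 5: 5^35 ≡ 1, 5^14 ≡ 57, 5^10 ≡ 1 (mod 71); 5^35 ≡ 1, so not a primitive root.
h = 6: 6^35 ≡ 1, 6^14 ≡ 5, 6^10 ≡ 20 (mod 71); 6^35 ≡ 1, so not a primitive root.
h = 7: 7^35 ≡ 70, 7^14 ≡ 54, 7^10 ≡ 45 (mod 71); none is 1, so 7 has order 70 and is a primitive root.
The smallest primitive root mod 71 is g = 7.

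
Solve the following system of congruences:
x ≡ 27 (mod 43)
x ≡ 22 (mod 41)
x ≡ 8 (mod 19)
23720

Using the Chinese Remainder Theorem:
M = product of moduli = 33497
For equation 1: M_1 = 779, 779 ≡ 5 (mod 43), inverse of 779 mod 43 is 26 (check: 5 × 26 = 130 ≡ 1 (mod 43))
For equation 2: M_2 = 817, 817 ≡ 38 (mod 41), inverse of 817 mod 41 is 27 (check: 38 × 27 = 1026 ≡ 1 (mod 41))
For equation 3: M_3 = 1763, 1763 ≡ 15 (mod 19), inverse of 1763 mod 19 is 14 (check: 15 × 14 = 210 ≡ 1 (mod 19))
Combine: x ≡ Σ r_i×M_i×(M_i⁻¹ mod m_i) = 27×779×26 + 22×817×27 + 8×1763×14 = 546858 + 485298 + 197456 = 1229612
1229612 mod 33497 = 23720
x ≡ 23720 (mod 33497)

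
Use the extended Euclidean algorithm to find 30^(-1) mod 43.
Extended GCD: 30(-10) + 43(7) = 1. So 30^(-1) ≡ 33 ≡ 33 (mod 43). Verify: 30 × 33 = 990 ≡ 1 (mod 43)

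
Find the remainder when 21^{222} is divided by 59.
By Fermat: 21^{58} ≡ 1 (mod 59). 222 = 3×58 + 48. So 21^{222} ≡ 21^{48} ≡ 46 (mod 59)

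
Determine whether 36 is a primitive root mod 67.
p - 1 = 66 has prime divisors 2, 3, 11. Check 36^(66/q) mod 67 for each: 36^(66/2) = 36^33 ≡ 1, 36^(66/3) = 36^22 ≡ 29, 36^(66/11) = 36^6 ≡ 40 (mod 67). Since 36^33 ≡ 1 (mod 67), the order of 36 divides 33 (in fact the order is 33) ≠ 66, so it is not a primitive root.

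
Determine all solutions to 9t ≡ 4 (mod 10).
6

Since gcd(9, 10) = 1 divides 4, a solution exists.
Multiply both sides by the inverse of 9 mod 10:
  9^(-1) mod 10 = 9
  x ≡ 9 × 4 ≡ 36 ≡ 6 (mod 10)
Verification: 9 × 6 = 54 = 5 × 10 + 4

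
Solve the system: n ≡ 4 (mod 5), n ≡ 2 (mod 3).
M = 5 × 3 = 15. M₁ = 3, y₁ ≡ 2 (mod 5). M₂ = 5, y₂ ≡ 2 (mod 3). n = 4×3×2 + 2×5×2 ≡ 14 (mod 15)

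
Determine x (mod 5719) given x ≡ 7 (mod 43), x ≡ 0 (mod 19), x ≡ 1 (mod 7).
1254

Using the Chinese Remainder Theorem:
M = product of moduli = 5719
For equation 1: M_1 = 133, 133 ≡ 4 (mod 43), inverse of 133 mod 43 is 11 (check: 4 × 11 = 44 ≡ 1 (mod 43))
For equation 2: M_2 = 301, 301 ≡ 16 (mod 19), inverse of 301 mod 19 is 6 (check: 16 × 6 = 96 ≡ 1 (mod 19))
For equation 3: M_3 = 817, 817 ≡ 5 (mod 7), inverse of 817 mod 7 is 3 (check: 5 × 3 = 15 ≡ 1 (mod 7))
Combine: x ≡ Σ r_i×M_i×(M_i⁻¹ mod m_i) = 7×133×11 + 0×301×6 + 1×817×3 = 10241 + 0 + 2451 = 12692
12692 mod 5719 = 1254
x ≡ 1254 (mod 5719)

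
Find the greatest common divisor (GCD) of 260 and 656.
4

Using the Euclidean algorithm:
260 = 0 × 656 + 260
656 = 2 × 260 + 136
260 = 1 × 136 + 124
136 = 1 × 124 + 12
124 = 10 × 12 + 4
12 = 3 × 4 + 0

GCD(260, 656) = 4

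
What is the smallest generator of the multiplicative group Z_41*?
p - 1 = 40 has prime divisors 2, 5. h is a primitive root mod 41 iff h^(40/q) ≢ 1 (mod 41) for each such q.
h = 2: 2^20 ≡ 1, 2^8 ≡ 10 (mod 41); 2^20 ≡ 1, so not a primitive root.
h = 3: 3^20 ≡ 40, 3^8 ≡ 1 (mod 41); 3^8 ≡ 1, so not a primitive root.
h = 4: 4^20 ≡ 1, 4^8 ≡ 18 (mod 41); 4^20 ≡ 1, so not a primitive root.
h = 5: 5^20 ≡ 1, 5^8 ≡ 18 (mod 41); 5^20 ≡ 1, so not a primitive root.
h = 6: 6^20 ≡ 40, 6^8 ≡ 10 (mod 41); none is 1, so 6 has order 40 and is a primitive root.
The smallest primitive root mod 41 is g = 6.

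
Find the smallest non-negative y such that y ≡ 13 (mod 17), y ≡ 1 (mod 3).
13

Using the Chinese Remainder Theorem:
M = product of moduli = 51
For equation 1: M_1 = 3, 3 ≡ 3 (mod 17), inverse of 3 mod 17 is 6 (check: 3 × 6 = 18 ≡ 1 (mod 17))
For equation 2: M_2 = 17, 17 ≡ 2 (mod 3), inverse of 17 mod 3 is 2 (check: 2 × 2 = 4 ≡ 1 (mod 3))
Combine: y ≡ Σ r_i×M_i×(M_i⁻¹ mod m_i) = 13×3×6 + 1×17×2 = 234 + 34 = 268
268 mod 51 = 13
y ≡ 13 (mod 51)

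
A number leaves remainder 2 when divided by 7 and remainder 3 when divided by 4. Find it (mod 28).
M = 7 × 4 = 28. M₁ = 4, y₁ ≡ 2 (mod 7). M₂ = 7, y₂ ≡ 3 (mod 4). k = 2×4×2 + 3×7×3 ≡ 23 (mod 28)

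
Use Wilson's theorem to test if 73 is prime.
(72)! mod 73 = 72. Since 72 ≡ -1 (mod 73), 73 is prime.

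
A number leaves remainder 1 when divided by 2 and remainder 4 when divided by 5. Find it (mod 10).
M = 2 × 5 = 10. M₁ = 5, y₁ ≡ 1 (mod 2). M₂ = 2, y₂ ≡ 3 (mod 5). y = 1×5×1 + 4×2×3 ≡ 9 (mod 10)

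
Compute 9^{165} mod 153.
144

Using successive squaring:
Binary expansion of 165: 10100101
Powers of 9 mod 153 (each is the square of the previous):
  9^1 ≡ 9 (mod 153)
  9^2 ≡ 9² = 81 ≡ 81 (mod 153)
  9^4 ≡ 81² = 6561 ≡ 135 (mod 153)
  9^8 ≡ 135² = 18225 ≡ 18 (mod 153)
  9^16 ≡ 18² = 324 ≡ 18 (mod 153)
  9^32 ≡ 18² = 324 ≡ 18 (mod 153)
  9^64 ≡ 18² = 324 ≡ 18 (mod 153)
  9^128 ≡ 18² = 324 ≡ 18 (mod 153)
165 = 128 + 32 + 4 + 1, so 9^165 = 9^128 × 9^32 × 9^4 × 9^1 ≡ 18 × 18 × 135 × 9 (mod 153)
Multiplying step by step:
  18 × 18 = 324 ≡ 18 (mod 153)
  18 × 135 = 2430 ≡ 135 (mod 153)
  135 × 9 = 1215 ≡ 144 (mod 153)
Result: 9^165 ≡ 144 (mod 153)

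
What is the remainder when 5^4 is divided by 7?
4 = 4 (binary 100). Repeated squaring mod 7: 5^1 ≡ 5; 5^2 ≡ 5² = 25 ≡ 4; 5^4 ≡ 4² = 16 ≡ 2. So 5^4 ≡ 2 (mod 7).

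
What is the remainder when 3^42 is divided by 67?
Using repeated squaring. 42 = 32 + 8 + 2 (binary 101010). Repeated squaring mod 67: 3^1 ≡ 3; 3^2 ≡ 3² = 9 ≡ 9; 3^4 ≡ 9² = 81 ≡ 14; 3^8 ≡ 14² = 196 ≡ 62; 3^16 ≡ 62² = 3844 ≡ 25; 3^32 ≡ 25² = 625 ≡ 22. Multiply: 3^42 = 3^32 × 3^8 × 3^2 ≡ 22 × 62 × 9 (mod 67): 22 × 62 = 1364 ≡ 24; 24 × 9 = 216 ≡ 15. So 3^42 ≡ 15 (mod 67).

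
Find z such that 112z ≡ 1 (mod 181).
112^(-1) ≡ 160 (mod 181). Verification: 112 × 160 = 17920 ≡ 1 (mod 181)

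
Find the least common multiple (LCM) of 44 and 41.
1804

First find GCD(44, 41) using the Euclidean algorithm:
44 = 1 × 41 + 3
41 = 13 × 3 + 2
3 = 1 × 2 + 1
2 = 2 × 1 + 0
GCD(44, 41) = 1

LCM formula: LCM(a, b) = (a × b) / GCD(a, b)
LCM(44, 41) = (44 × 41) / 1
LCM(44, 41) = 1804 / 1
LCM(44, 41) = 1804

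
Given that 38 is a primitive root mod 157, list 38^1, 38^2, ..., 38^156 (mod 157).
g^1, g^2, ..., g^{156} mod 157: {38, 31, 79, 19, 94, 118, 88, 47, 59, 44, 102, 108, 22, 51, 54, 11, 104, 27, 84, 52, 92, 42, 26, 46, 21, 13, 23, 89, 85, 90, 123, 121, 45, 140, 139, 101, 70, 148, 129, 35, 74, 143, 96, 37, 150, 48, 97, 75, 24, 127, 116, 12, 142, 58, 6, 71, 29, 3, 114, 93, 80, 57, 125, 40, 107, 141, 20, 132, 149, 10, 66, 153, 5, 33, 155, 81, 95, 156, 119, 126, 78, 138, 63, 39, 69, 110, 98, 113, 55, 49, 135, 106, 103, 146, 53, 130, 73, 105, 65, 115, 131, 111, 136, 144, 134, 68, 72, 67, 34, 36, 112, 17, 18, 56, 87, 9, 28, 122, 83, 14, 61, 120, 7, 109, 60, 82, 133, 30, 41, 145, 15, 99, 151, 86, 128, 154, 43, 64, 77, 100, 32, 117, 50, 16, 137, 25, 8, 147, 91, 4, 152, 124, 2, 76, 62, 1}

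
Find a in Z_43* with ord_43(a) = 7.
4 has order 7 mod 43 since 4^{7} ≡ 1 (mod 43) and no smaller power works.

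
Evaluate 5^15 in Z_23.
Using repeated squaring. 15 = 8 + 4 + 2 + 1 (binary 1111). Repeated squaring mod 23: 5^1 ≡ 5; 5^2 ≡ 5² = 25 ≡ 2; 5^4 ≡ 2² = 4 ≡ 4; 5^8 ≡ 4² = 16 ≡ 16. Multiply: 5^15 = 5^8 × 5^4 × 5^2 × 5^1 ≡ 16 × 4 × 2 × 5 (mod 23): 16 × 4 = 64 ≡ 18; 18 × 2 = 36 ≡ 13; 13 × 5 = 65 ≡ 19. So 5^15 ≡ 19 (mod 23).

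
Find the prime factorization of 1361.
1361

Divide by primes starting from smallest:
1361 ÷ 1361 = 1

1361 = 1361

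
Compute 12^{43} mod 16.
0

Using successive squaring:
Binary expansion of 43: 101011
Powers of 12 mod 16 (each is the square of the previous):
  12^1 ≡ 12 (mod 16)
  12^2 ≡ 12² = 144 ≡ 0 (mod 16)
  12^4 ≡ 0² = 0 ≡ 0 (mod 16)
  12^8 ≡ 0² = 0 ≡ 0 (mod 16)
  12^16 ≡ 0² = 0 ≡ 0 (mod 16)
  12^32 ≡ 0² = 0 ≡ 0 (mod 16)
43 = 32 + 8 + 2 + 1, so 12^43 = 12^32 × 12^8 × 12^2 × 12^1 ≡ 0 × 0 × 0 × 12 (mod 16)
Multiplying step by step:
  0 × 0 = 0 ≡ 0 (mod 16)
  0 × 0 = 0 ≡ 0 (mod 16)
  0 × 12 = 0 ≡ 0 (mod 16)
Result: 12^43 ≡ 0 (mod 16)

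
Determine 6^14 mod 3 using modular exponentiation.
Using repeated squaring. 6 ≡ 0 (mod 3). 14 = 8 + 4 + 2 (binary 1110). Repeated squaring mod 3: 0^1 ≡ 0; 0^2 ≡ 0² = 0 ≡ 0; 0^4 ≡ 0² = 0 ≡ 0; 0^8 ≡ 0² = 0 ≡ 0. Multiply: 6^14 ≡ 0^8 × 0^4 × 0^2 ≡ 0 × 0 × 0 (mod 3): 0 × 0 = 0 ≡ 0; 0 × 0 = 0 ≡ 0. So 6^14 ≡ 0 (mod 3).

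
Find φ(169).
156

Prime factorization: 169 = 13^2
Using the formula φ(n) = n × Π(1 - 1/p) for each prime factor p:
φ(169) = 169 × (1 - 1/13)
φ(169) = 156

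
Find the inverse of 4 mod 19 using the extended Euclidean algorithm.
Extended GCD: 4(5) + 19(-1) = 1. So 4^(-1) ≡ 5 ≡ 5 (mod 19). Verify: 4 × 5 = 20 ≡ 1 (mod 19)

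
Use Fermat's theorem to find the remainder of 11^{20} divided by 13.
9

By Fermat's Little Theorem, a^(p-1) ≡ 1 (mod p) for prime p and gcd(a, p) = 1
Here p = 13, so 11^12 ≡ 1 (mod 13)
We can reduce the exponent: 20 mod 12 = 8
So 11^20 ≡ 11^8 (mod 13)
Computing: 11^8 mod 13 = 9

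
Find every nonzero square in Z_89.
QRs mod 89: {1, 2, 4, 5, 8, 9, 10, 11, 16, 17, 18, 20, 21, 22, 25, 32, 34, 36, 39, 40, 42, 44, 45, 47, 49, 50, 53, 55, 57, 64, 67, 68, 69, 71, 72, 73, 78, 79, 80, 81, 84, 85, 87, 88}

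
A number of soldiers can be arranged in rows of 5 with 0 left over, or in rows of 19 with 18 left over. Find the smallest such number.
M = 5 × 19 = 95. M₁ = 19, y₁ ≡ 4 (mod 5). M₂ = 5, y₂ ≡ 4 (mod 19). k = 0×19×4 + 18×5×4 ≡ 75 (mod 95). The smallest positive such number is 75.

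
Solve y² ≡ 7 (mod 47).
The square roots of 7 mod 47 are 17 and 30. Verify: 17² = 289 ≡ 7 (mod 47)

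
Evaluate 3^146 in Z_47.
Using Fermat: 3^{46} ≡ 1 (mod 47). 146 ≡ 8 (mod 46). So 3^{146} ≡ 3^{8} ≡ 28 (mod 47)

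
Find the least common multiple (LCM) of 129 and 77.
9933

First find GCD(129, 77) using the Euclidean algorithm:
129 = 1 × 77 + 52
77 = 1 × 52 + 25
52 = 2 × 25 + 2
25 = 12 × 2 + 1
2 = 2 × 1 + 0
GCD(129, 77) = 1

LCM formula: LCM(a, b) = (a × b) / GCD(a, b)
LCM(129, 77) = (129 × 77) / 1
LCM(129, 77) = 9933 / 1
LCM(129, 77) = 9933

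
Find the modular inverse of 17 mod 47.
17^(-1) ≡ 36 (mod 47). Verification: 17 × 36 = 612 ≡ 1 (mod 47)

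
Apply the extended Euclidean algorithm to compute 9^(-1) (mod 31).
Extended GCD: 9(7) + 31(-2) = 1. So 9^(-1) ≡ 7 ≡ 7 (mod 31). Verify: 9 × 7 = 63 ≡ 1 (mod 31)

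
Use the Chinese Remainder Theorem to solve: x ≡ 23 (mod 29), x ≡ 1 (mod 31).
342

Using the Chinese Remainder Theorem:
M = product of moduli = 899
For equation 1: M_1 = 31, 31 ≡ 2 (mod 29), inverse of 31 mod 29 is 15 (check: 2 × 15 = 30 ≡ 1 (mod 29))
For equation 2: M_2 = 29, 29 ≡ 29 (mod 31), inverse of 29 mod 31 is 15 (check: 29 × 15 = 435 ≡ 1 (mod 31))
Combine: x ≡ Σ r_i×M_i×(M_i⁻¹ mod m_i) = 23×31×15 + 1×29×15 = 10695 + 435 = 11130
11130 mod 899 = 342
x ≡ 342 (mod 899)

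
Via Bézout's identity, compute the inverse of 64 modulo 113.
Extended GCD: 64(-30) + 113(17) = 1. So 64^(-1) ≡ 83 ≡ 83 (mod 113). Verify: 64 × 83 = 5312 ≡ 1 (mod 113)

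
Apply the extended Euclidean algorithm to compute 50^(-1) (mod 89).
Extended GCD: 50(-16) + 89(9) = 1. So 50^(-1) ≡ 73 ≡ 73 (mod 89). Verify: 50 × 73 = 3650 ≡ 1 (mod 89)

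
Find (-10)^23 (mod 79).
Using repeated squaring. (-10) ≡ 69 (mod 79). 23 = 16 + 4 + 2 + 1 (binary 10111). Repeated squaring mod 79: 69^1 ≡ 69; 69^2 ≡ 69² = 4761 ≡ 21; 69^4 ≡ 21² = 441 ≡ 46; 69^8 ≡ 46² = 2116 ≡ 62; 69^16 ≡ 62² = 3844 ≡ 52. Multiply: (-10)^23 ≡ 69^16 × 69^4 × 69^2 × 69^1 ≡ 52 × 46 × 21 × 69 (mod 79): 52 × 46 = 2392 ≡ 22; 22 × 21 = 462 ≡ 67; 67 × 69 = 4623 ≡ 41. So (-10)^23 ≡ 41 (mod 79).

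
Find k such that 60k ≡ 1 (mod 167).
60^(-1) ≡ 103 (mod 167). Verification: 60 × 103 = 6180 ≡ 1 (mod 167)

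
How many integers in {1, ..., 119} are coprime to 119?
96

Prime factorization: 119 = 7 × 17
Using the formula φ(n) = n × Π(1 - 1/p) for each prime factor p:
φ(119) = 119 × (1 - 1/7) × (1 - 1/17)
φ(119) = 96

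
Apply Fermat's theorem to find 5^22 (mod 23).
By Fermat's Little Theorem, 5^{22} ≡ 1 (mod 23) since 23 is prime and gcd(5, 23) = 1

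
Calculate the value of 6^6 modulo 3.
6 ≡ 0 (mod 3). 6 = 4 + 2 (binary 110). Repeated squaring mod 3: 0^1 ≡ 0; 0^2 ≡ 0² = 0 ≡ 0; 0^4 ≡ 0² = 0 ≡ 0. Multiply: 6^6 ≡ 0^4 × 0^2 ≡ 0 × 0 (mod 3): 0 × 0 = 0 ≡ 0. So 6^6 ≡ 0 (mod 3).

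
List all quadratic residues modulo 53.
QRs mod 53: {1, 4, 6, 7, 9, 10, 11, 13, 15, 16, 17, 24, 25, 28, 29, 36, 37, 38, 40, 42, 43, 44, 46, 47, 49, 52}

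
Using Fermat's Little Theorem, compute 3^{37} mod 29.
21

By Fermat's Little Theorem, a^(p-1) ≡ 1 (mod p) for prime p and gcd(a, p) = 1
Here p = 29, so 3^28 ≡ 1 (mod 29)
We can reduce the exponent: 37 mod 28 = 9
So 3^37 ≡ 3^9 (mod 29)
Computing: 3^9 mod 29 = 21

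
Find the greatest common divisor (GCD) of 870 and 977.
1

Using the Euclidean algorithm:
870 = 0 × 977 + 870
977 = 1 × 870 + 107
870 = 8 × 107 + 14
107 = 7 × 14 + 9
14 = 1 × 9 + 5
9 = 1 × 5 + 4
5 = 1 × 4 + 1
4 = 4 × 1 + 0

GCD(870, 977) = 1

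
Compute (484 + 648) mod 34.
10

(484 + 648) = 1132
1132 mod 34 = 10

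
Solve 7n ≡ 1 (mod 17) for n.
5

Using Extended Euclidean Algorithm:
gcd(7, 17) = 1
Bezout coefficients: 7 × 5 + 17 × -2 = 1
So 7 × 5 ≡ 1 (mod 17)
The inverse is 5 mod 17 = 5
Verification: 7 × 5 = 35 = 2 × 17 + 1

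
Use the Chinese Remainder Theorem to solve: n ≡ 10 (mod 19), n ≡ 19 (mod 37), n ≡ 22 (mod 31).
1758

Using the Chinese Remainder Theorem:
M = product of moduli = 21793
For equation 1: M_1 = 1147, 1147 ≡ 7 (mod 19), inverse of 1147 mod 19 is 11 (check: 7 × 11 = 77 ≡ 1 (mod 19))
For equation 2: M_2 = 589, 589 ≡ 34 (mod 37), inverse of 589 mod 37 is 12 (check: 34 × 12 = 408 ≡ 1 (mod 37))
For equation 3: M_3 = 703, 703 ≡ 21 (mod 31), inverse of 703 mod 31 is 3 (check: 21 × 3 = 63 ≡ 1 (mod 31))
Combine: n ≡ Σ r_i×M_i×(M_i⁻¹ mod m_i) = 10×1147×11 + 19×589×12 + 22×703×3 = 126170 + 134292 + 46398 = 306860
306860 mod 21793 = 1758
n ≡ 1758 (mod 21793)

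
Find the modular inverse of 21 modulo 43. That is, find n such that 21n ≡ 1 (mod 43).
41

Using Extended Euclidean Algorithm:
gcd(21, 43) = 1
Bezout coefficients: 21 × -2 + 43 × 1 = 1
So 21 × -2 ≡ 1 (mod 43)
The inverse is -2 mod 43 = 41
Verification: 21 × 41 = 861 = 20 × 43 + 1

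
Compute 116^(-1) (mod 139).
116^(-1) ≡ 6 (mod 139). Verification: 116 × 6 = 696 ≡ 1 (mod 139)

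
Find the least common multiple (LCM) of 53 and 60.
3180

First find GCD(53, 60) using the Euclidean algorithm:
53 = 0 × 60 + 53
60 = 1 × 53 + 7
53 = 7 × 7 + 4
7 = 1 × 4 + 3
4 = 1 × 3 + 1
3 = 3 × 1 + 0
GCD(53, 60) = 1

LCM formula: LCM(a, b) = (a × b) / GCD(a, b)
LCM(53, 60) = (53 × 60) / 1
LCM(53, 60) = 3180 / 1
LCM(53, 60) = 3180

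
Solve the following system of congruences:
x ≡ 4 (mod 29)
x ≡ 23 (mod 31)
178

Using the Chinese Remainder Theorem:
M = product of moduli = 899
For equation 1: M_1 = 31, 31 ≡ 2 (mod 29), inverse of 31 mod 29 is 15 (check: 2 × 15 = 30 ≡ 1 (mod 29))
For equation 2: M_2 = 29, 29 ≡ 29 (mod 31), inverse of 29 mod 31 is 15 (check: 29 × 15 = 435 ≡ 1 (mod 31))
Combine: x ≡ Σ r_i×M_i×(M_i⁻¹ mod m_i) = 4×31×15 + 23×29×15 = 1860 + 10005 = 11865
11865 mod 899 = 178
x ≡ 178 (mod 899)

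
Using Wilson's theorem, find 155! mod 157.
(156)! = (155)! × (156) ≡ -1 (mod 157). So (155)! ≡ -1 × (156)^(-1) ≡ (-1)×(-1) = 1 (mod 157)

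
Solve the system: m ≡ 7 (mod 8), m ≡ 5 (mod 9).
M = 8 × 9 = 72. M₁ = 9, y₁ ≡ 1 (mod 8). M₂ = 8, y₂ ≡ 8 (mod 9). m = 7×9×1 + 5×8×8 ≡ 23 (mod 72)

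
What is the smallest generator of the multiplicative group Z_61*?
p - 1 = 60 has prime divisors 2, 3, 5. h is a primitive root mod 61 iff h^(60/q) ≢ 1 (mod 61) for each such q.
h = 2: 2^30 ≡ 60, 2^20 ≡ 47, 2^12 ≡ 9 (mod 61); none is 1, so 2 has order 60 and is a primitive root.
The smallest primitive root mod 61 is g = 2.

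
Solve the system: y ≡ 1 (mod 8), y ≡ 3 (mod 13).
M = 8 × 13 = 104. M₁ = 13, y₁ ≡ 5 (mod 8). M₂ = 8, y₂ ≡ 5 (mod 13). y = 1×13×5 + 3×8×5 ≡ 81 (mod 104)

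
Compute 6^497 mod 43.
Using Fermat: 6^{42} ≡ 1 (mod 43). 497 ≡ 35 (mod 42). So 6^{497} ≡ 6^{35} ≡ 36 (mod 43)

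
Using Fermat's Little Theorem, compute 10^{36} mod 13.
1

By Fermat's Little Theorem, a^(p-1) ≡ 1 (mod p) for prime p and gcd(a, p) = 1
Here p = 13, so 10^12 ≡ 1 (mod 13)
We can reduce the exponent: 36 mod 12 = 0
So 10^36 ≡ 10^0 (mod 13)
Computing: 10^0 mod 13 = 1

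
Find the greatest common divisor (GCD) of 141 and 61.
1

Using the Euclidean algorithm:
141 = 2 × 61 + 19
61 = 3 × 19 + 4
19 = 4 × 4 + 3
4 = 1 × 3 + 1
3 = 3 × 1 + 0

GCD(141, 61) = 1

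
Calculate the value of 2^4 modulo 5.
4 = 4 (binary 100). Repeated squaring mod 5: 2^1 ≡ 2; 2^2 ≡ 2² = 4 ≡ 4; 2^4 ≡ 4² = 16 ≡ 1. So 2^4 ≡ 1 (mod 5).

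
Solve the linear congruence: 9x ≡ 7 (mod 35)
28

Since gcd(9, 35) = 1 divides 7, a solution exists.
Multiply both sides by the inverse of 9 mod 35:
  9^(-1) mod 35 = 4
  x ≡ 4 × 7 ≡ 28 ≡ 28 (mod 35)
Verification: 9 × 28 = 252 = 7 × 35 + 7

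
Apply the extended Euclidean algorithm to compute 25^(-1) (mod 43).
Extended GCD: 25(-12) + 43(7) = 1. So 25^(-1) ≡ 31 ≡ 31 (mod 43). Verify: 25 × 31 = 775 ≡ 1 (mod 43)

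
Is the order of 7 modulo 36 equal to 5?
No, the actual order is 6, not 5.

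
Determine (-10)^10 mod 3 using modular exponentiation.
(-10) ≡ 2 (mod 3). 10 = 8 + 2 (binary 1010). Repeated squaring mod 3: 2^1 ≡ 2; 2^2 ≡ 2² = 4 ≡ 1; 2^4 ≡ 1² = 1 ≡ 1; 2^8 ≡ 1² = 1 ≡ 1. Multiply: (-10)^10 ≡ 2^8 × 2^2 ≡ 1 × 1 (mod 3): 1 × 1 = 1 ≡ 1. So (-10)^10 ≡ 1 (mod 3).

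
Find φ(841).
812

Prime factorization: 841 = 29^2
Using the formula φ(n) = n × Π(1 - 1/p) for each prime factor p:
φ(841) = 841 × (1 - 1/29)
φ(841) = 812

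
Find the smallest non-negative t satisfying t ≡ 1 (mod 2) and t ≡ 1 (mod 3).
M = 2 × 3 = 6. M₁ = 3, y₁ ≡ 1 (mod 2). M₂ = 2, y₂ ≡ 2 (mod 3). t = 1×3×1 + 1×2×2 ≡ 1 (mod 6)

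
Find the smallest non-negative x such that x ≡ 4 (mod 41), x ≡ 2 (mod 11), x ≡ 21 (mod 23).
4391

Using the Chinese Remainder Theorem:
M = product of moduli = 10373
For equation 1: M_1 = 253, 253 ≡ 7 (mod 41), inverse of 253 mod 41 is 6 (check: 7 × 6 = 42 ≡ 1 (mod 41))
For equation 2: M_2 = 943, 943 ≡ 8 (mod 11), inverse of 943 mod 11 is 7 (check: 8 × 7 = 56 ≡ 1 (mod 11))
For equation 3: M_3 = 451, 451 ≡ 14 (mod 23), inverse of 451 mod 23 is 5 (check: 14 × 5 = 70 ≡ 1 (mod 23))
Combine: x ≡ Σ r_i×M_i×(M_i⁻¹ mod m_i) = 4×253×6 + 2×943×7 + 21×451×5 = 6072 + 13202 + 47355 = 66629
66629 mod 10373 = 4391
x ≡ 4391 (mod 10373)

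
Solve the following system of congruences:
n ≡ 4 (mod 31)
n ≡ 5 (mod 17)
345

Using the Chinese Remainder Theorem:
M = product of moduli = 527
For equation 1: M_1 = 17, 17 ≡ 17 (mod 31), inverse of 17 mod 31 is 11 (check: 17 × 11 = 187 ≡ 1 (mod 31))
For equation 2: M_2 = 31, 31 ≡ 14 (mod 17), inverse of 31 mod 17 is 11 (check: 14 × 11 = 154 ≡ 1 (mod 17))
Combine: n ≡ Σ r_i×M_i×(M_i⁻¹ mod m_i) = 4×17×11 + 5×31×11 = 748 + 1705 = 2453
2453 mod 527 = 345
n ≡ 345 (mod 527)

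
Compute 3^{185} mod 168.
75

Using successive squaring:
Binary expansion of 185: 10111001
Powers of 3 mod 168 (each is the square of the previous):
  3^1 ≡ 3 (mod 168)
  3^2 ≡ 3² = 9 ≡ 9 (mod 168)
  3^4 ≡ 9² = 81 ≡ 81 (mod 168)
  3^8 ≡ 81² = 6561 ≡ 9 (mod 168)
  3^16 ≡ 9² = 81 ≡ 81 (mod 168)
  3^32 ≡ 81² = 6561 ≡ 9 (mod 168)
  3^64 ≡ 9² = 81 ≡ 81 (mod 168)
  3^128 ≡ 81² = 6561 ≡ 9 (mod 168)
185 = 128 + 32 + 16 + 8 + 1, so 3^185 = 3^128 × 3^32 × 3^16 × 3^8 × 3^1 ≡ 9 × 9 × 81 × 9 × 3 (mod 168)
Multiplying step by step:
  9 × 9 = 81 ≡ 81 (mod 168)
  81 × 81 = 6561 ≡ 9 (mod 168)
  9 × 9 = 81 ≡ 81 (mod 168)
  81 × 3 = 243 ≡ 75 (mod 168)
Result: 3^185 ≡ 75 (mod 168)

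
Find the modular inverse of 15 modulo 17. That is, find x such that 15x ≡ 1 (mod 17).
8

Using Extended Euclidean Algorithm:
gcd(15, 17) = 1
Bezout coefficients: 15 × 8 + 17 × -7 = 1
So 15 × 8 ≡ 1 (mod 17)
The inverse is 8 mod 17 = 8
Verification: 15 × 8 = 120 = 7 × 17 + 1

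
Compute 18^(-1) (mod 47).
18^(-1) ≡ 34 (mod 47). Verification: 18 × 34 = 612 ≡ 1 (mod 47)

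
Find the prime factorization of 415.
5 × 83

Divide by primes starting from smallest:
415 ÷ 5 = 83
83 ÷ 83 = 1

415 = 5 × 83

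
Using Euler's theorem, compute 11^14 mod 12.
By Euler: 11^{4} ≡ 1 (mod 12) since gcd(11, 12) = 1. 14 = 3×4 + 2. So 11^{14} ≡ 11^{2} ≡ 1 (mod 12)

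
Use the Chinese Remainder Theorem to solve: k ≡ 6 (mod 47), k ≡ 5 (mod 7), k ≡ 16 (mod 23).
4800

Using the Chinese Remainder Theorem:
M = product of moduli = 7567
For equation 1: M_1 = 161, 161 ≡ 20 (mod 47), inverse of 161 mod 47 is 40 (check: 20 × 40 = 800 ≡ 1 (mod 47))
For equation 2: M_2 = 1081, 1081 ≡ 3 (mod 7), inverse of 1081 mod 7 is 5 (check: 3 × 5 = 15 ≡ 1 (mod 7))
For equation 3: M_3 = 329, 329 ≡ 7 (mod 23), inverse of 329 mod 23 is 10 (check: 7 × 10 = 70 ≡ 1 (mod 23))
Combine: k ≡ Σ r_i×M_i×(M_i⁻¹ mod m_i) = 6×161×40 + 5×1081×5 + 16×329×10 = 38640 + 27025 + 52640 = 118305
118305 mod 7567 = 4800
k ≡ 4800 (mod 7567)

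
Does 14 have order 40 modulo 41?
p - 1 = 40 has prime divisors 2, 5. Check 14^(40/q) mod 41 for each: 14^(40/2) = 14^20 ≡ 40, 14^(40/5) = 14^8 ≡ 1 (mod 41). Since 14^8 ≡ 1 (mod 41), the order of 14 divides 8 (in fact the order is 8) ≠ 40, so it is not a primitive root.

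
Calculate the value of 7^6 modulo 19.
6 = 4 + 2 (binary 110). Repeated squaring mod 19: 7^1 ≡ 7; 7^2 ≡ 7² = 49 ≡ 11; 7^4 ≡ 11² = 121 ≡ 7. Multiply: 7^6 = 7^4 × 7^2 ≡ 7 × 11 (mod 19): 7 × 11 = 77 ≡ 1. So 7^6 ≡ 1 (mod 19).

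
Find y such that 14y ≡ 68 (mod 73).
57

Since gcd(14, 73) = 1 divides 68, a solution exists.
Multiply both sides by the inverse of 14 mod 73:
  14^(-1) mod 73 = 47
  x ≡ 47 × 68 ≡ 3196 ≡ 57 (mod 73)
Verification: 14 × 57 = 798 = 10 × 73 + 68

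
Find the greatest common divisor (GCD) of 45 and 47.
1

Using the Euclidean algorithm:
45 = 0 × 47 + 45
47 = 1 × 45 + 2
45 = 22 × 2 + 1
2 = 2 × 1 + 0

GCD(45, 47) = 1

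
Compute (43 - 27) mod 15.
1

(43 - 27) = 16
16 mod 15 = 1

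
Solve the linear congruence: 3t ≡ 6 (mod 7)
2

Since gcd(3, 7) = 1 divides 6, a solution exists.
Multiply both sides by the inverse of 3 mod 7:
  3^(-1) mod 7 = 5
  x ≡ 5 × 6 ≡ 30 ≡ 2 (mod 7)
Verification: 3 × 2 = 6 = 0 × 7 + 6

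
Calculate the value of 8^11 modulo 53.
Using repeated squaring. 11 = 8 + 2 + 1 (binary 1011). Repeated squaring mod 53: 8^1 ≡ 8; 8^2 ≡ 8² = 64 ≡ 11; 8^4 ≡ 11² = 121 ≡ 15; 8^8 ≡ 15² = 225 ≡ 13. Multiply: 8^11 = 8^8 × 8^2 × 8^1 ≡ 13 × 11 × 8 (mod 53): 13 × 11 = 143 ≡ 37; 37 × 8 = 296 ≡ 31. So 8^11 ≡ 31 (mod 53).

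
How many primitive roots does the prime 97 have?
Number of primitive roots mod 97 = φ(96) = 32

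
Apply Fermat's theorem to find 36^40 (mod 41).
By Fermat's Little Theorem, 36^{40} ≡ 1 (mod 41) since 41 is prime and gcd(36, 41) = 1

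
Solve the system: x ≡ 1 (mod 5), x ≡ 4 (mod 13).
M = 5 × 13 = 65. M₁ = 13, y₁ ≡ 2 (mod 5). M₂ = 5, y₂ ≡ 8 (mod 13). x = 1×13×2 + 4×5×8 ≡ 56 (mod 65)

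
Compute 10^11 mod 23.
Using repeated squaring. 11 = 8 + 2 + 1 (binary 1011). Repeated squaring mod 23: 10^1 ≡ 10; 10^2 ≡ 10² = 100 ≡ 8; 10^4 ≡ 8² = 64 ≡ 18; 10^8 ≡ 18² = 324 ≡ 2. Multiply: 10^11 = 10^8 × 10^2 × 10^1 ≡ 2 × 8 × 10 (mod 23): 2 × 8 = 16 ≡ 16; 16 × 10 = 160 ≡ 22. So 10^11 ≡ 22 (mod 23).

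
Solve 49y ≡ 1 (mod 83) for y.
49^(-1) ≡ 61 (mod 83). Verification: 49 × 61 = 2989 ≡ 1 (mod 83)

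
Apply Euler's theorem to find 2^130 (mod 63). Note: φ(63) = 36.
By Euler: 2^{36} ≡ 1 (mod 63) since gcd(2, 63) = 1. 130 = 3×36 + 22. So 2^{130} ≡ 2^{22} ≡ 16 (mod 63)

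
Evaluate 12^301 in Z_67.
Using Fermat: 12^{66} ≡ 1 (mod 67). 301 ≡ 37 (mod 66). So 12^{301} ≡ 12^{37} ≡ 34 (mod 67)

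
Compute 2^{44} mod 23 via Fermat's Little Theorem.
1

By Fermat's Little Theorem, a^(p-1) ≡ 1 (mod p) for prime p and gcd(a, p) = 1
Here p = 23, so 2^22 ≡ 1 (mod 23)
We can reduce the exponent: 44 mod 22 = 0
So 2^44 ≡ 2^0 (mod 23)
Computing: 2^0 mod 23 = 1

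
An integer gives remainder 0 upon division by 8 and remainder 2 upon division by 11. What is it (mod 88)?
M = 8 × 11 = 88. M₁ = 11, y₁ ≡ 3 (mod 8). M₂ = 8, y₂ ≡ 7 (mod 11). y = 0×11×3 + 2×8×7 ≡ 24 (mod 88). The smallest positive such number is 24.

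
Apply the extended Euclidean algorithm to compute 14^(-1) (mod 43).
Extended GCD: 14(-3) + 43(1) = 1. So 14^(-1) ≡ 40 ≡ 40 (mod 43). Verify: 14 × 40 = 560 ≡ 1 (mod 43)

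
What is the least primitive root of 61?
2

A primitive root g modulo p has order p-1 = 60
Prime divisors of 60: [2, 3, 5]
g is a primitive root iff g^(60/q) ≢ 1 (mod 61) for each prime divisor q
Testing small values:
  g = 2: 2^30 ≡ 60, 2^20 ≡ 47, 2^12 ≡ 9 (mod 61) → none is 1, primitive root!
The smallest primitive root is 2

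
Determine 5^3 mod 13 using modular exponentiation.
3 = 2 + 1 (binary 11). Repeated squaring mod 13: 5^1 ≡ 5; 5^2 ≡ 5² = 25 ≡ 12. Multiply: 5^3 = 5^2 × 5^1 ≡ 12 × 5 (mod 13): 12 × 5 = 60 ≡ 8. So 5^3 ≡ 8 (mod 13).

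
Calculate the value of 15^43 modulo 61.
Using repeated squaring. 43 = 32 + 8 + 2 + 1 (binary 101011). Repeated squaring mod 61: 15^1 ≡ 15; 15^2 ≡ 15² = 225 ≡ 42; 15^4 ≡ 42² = 1764 ≡ 56; 15^8 ≡ 56² = 3136 ≡ 25; 15^16 ≡ 25² = 625 ≡ 15; 15^32 ≡ 15² = 225 ≡ 42. Multiply: 15^43 = 15^32 × 15^8 × 15^2 × 15^1 ≡ 42 × 25 × 42 × 15 (mod 61): 42 × 25 = 1050 ≡ 13; 13 × 42 = 546 ≡ 58; 58 × 15 = 870 ≡ 16. So 15^43 ≡ 16 (mod 61).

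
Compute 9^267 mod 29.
Using Fermat: 9^{28} ≡ 1 (mod 29). 267 ≡ 15 (mod 28). So 9^{267} ≡ 9^{15} ≡ 9 (mod 29)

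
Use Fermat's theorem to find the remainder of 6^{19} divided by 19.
6

By Fermat's Little Theorem, a^(p-1) ≡ 1 (mod p) for prime p and gcd(a, p) = 1
Here p = 19, so 6^18 ≡ 1 (mod 19)
We can reduce the exponent: 19 mod 18 = 1
So 6^19 ≡ 6^1 (mod 19)
Computing: 6^1 mod 19 = 6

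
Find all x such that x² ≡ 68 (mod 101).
The square roots of 68 mod 101 are 88 and 13. Verify: 88² = 7744 ≡ 68 (mod 101)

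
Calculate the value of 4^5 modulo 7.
5 = 4 + 1 (binary 101). Repeated squaring mod 7: 4^1 ≡ 4; 4^2 ≡ 4² = 16 ≡ 2; 4^4 ≡ 2² = 4 ≡ 4. Multiply: 4^5 = 4^4 × 4^1 ≡ 4 × 4 (mod 7): 4 × 4 = 16 ≡ 2. So 4^5 ≡ 2 (mod 7).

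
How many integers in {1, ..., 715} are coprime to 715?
480

Prime factorization: 715 = 5 × 11 × 13
Using the formula φ(n) = n × Π(1 - 1/p) for each prime factor p:
φ(715) = 715 × (1 - 1/5) × (1 - 1/11) × (1 - 1/13)
φ(715) = 480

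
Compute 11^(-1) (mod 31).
11^(-1) ≡ 17 (mod 31). Verification: 11 × 17 = 187 ≡ 1 (mod 31)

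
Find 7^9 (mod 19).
9 = 8 + 1 (binary 1001). Repeated squaring mod 19: 7^1 ≡ 7; 7^2 ≡ 7² = 49 ≡ 11; 7^4 ≡ 11² = 121 ≡ 7; 7^8 ≡ 7² = 49 ≡ 11. Multiply: 7^9 = 7^8 × 7^1 ≡ 11 × 7 (mod 19): 11 × 7 = 77 ≡ 1. So 7^9 ≡ 1 (mod 19).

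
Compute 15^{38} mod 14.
1

Using successive squaring:
Binary expansion of 38: 100110
Powers of 15 mod 14 (each is the square of the previous):
  15^1 ≡ 1 (mod 14)
  15^2 ≡ 1² = 1 ≡ 1 (mod 14)
  15^4 ≡ 1² = 1 ≡ 1 (mod 14)
  15^8 ≡ 1² = 1 ≡ 1 (mod 14)
  15^16 ≡ 1² = 1 ≡ 1 (mod 14)
  15^32 ≡ 1² = 1 ≡ 1 (mod 14)
38 = 32 + 4 + 2, so 15^38 = 15^32 × 15^4 × 15^2 ≡ 1 × 1 × 1 (mod 14)
Multiplying step by step:
  1 × 1 = 1 ≡ 1 (mod 14)
  1 × 1 = 1 ≡ 1 (mod 14)
Result: 15^38 ≡ 1 (mod 14)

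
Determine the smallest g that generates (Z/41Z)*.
6

A primitive root g modulo p has order p-1 = 40
Prime divisors of 40: [2, 5]
g is a primitive root iff g^(40/q) ≢ 1 (mod 41) for each prime divisor q
Testing small values:
  g = 2: 2^20 ≡ 1, 2^8 ≡ 10 (mod 41) → 2^20 ≡ 1, not primitive root
  g = 3: 3^20 ≡ 40, 3^8 ≡ 1 (mod 41) → 3^8 ≡ 1, not primitive root
  g = 4: 4^20 ≡ 1, 4^8 ≡ 18 (mod 41) → 4^20 ≡ 1, not primitive root
  g = 5: 5^20 ≡ 1, 5^8 ≡ 18 (mod 41) → 5^20 ≡ 1, not primitive root
  g = 6: 6^20 ≡ 40, 6^8 ≡ 10 (mod 41) → none is 1, primitive root!
The smallest primitive root is 6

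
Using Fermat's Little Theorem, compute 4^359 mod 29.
By Fermat: 4^{28} ≡ 1 (mod 29). 359 ≡ 23 (mod 28). So 4^{359} ≡ 4^{23} ≡ 13 (mod 29)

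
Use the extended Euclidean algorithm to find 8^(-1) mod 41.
Extended GCD: 8(-5) + 41(1) = 1. So 8^(-1) ≡ 36 ≡ 36 (mod 41). Verify: 8 × 36 = 288 ≡ 1 (mod 41)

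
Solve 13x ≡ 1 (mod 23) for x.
13^(-1) ≡ 16 (mod 23). Verification: 13 × 16 = 208 ≡ 1 (mod 23)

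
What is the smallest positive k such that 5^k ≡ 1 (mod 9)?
Powers of 5 mod 9: 5^1≡5, 5^2≡7, 5^3≡8, 5^4≡4, 5^5≡2, 5^6≡1. Order = 6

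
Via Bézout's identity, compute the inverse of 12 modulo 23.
Extended GCD: 12(2) + 23(-1) = 1. So 12^(-1) ≡ 2 ≡ 2 (mod 23). Verify: 12 × 2 = 24 ≡ 1 (mod 23)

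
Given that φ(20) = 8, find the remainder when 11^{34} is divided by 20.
By Euler: 11^{8} ≡ 1 (mod 20) since gcd(11, 20) = 1. 34 = 4×8 + 2. So 11^{34} ≡ 11^{2} ≡ 1 (mod 20)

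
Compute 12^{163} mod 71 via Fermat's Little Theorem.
10

By Fermat's Little Theorem, a^(p-1) ≡ 1 (mod p) for prime p and gcd(a, p) = 1
Here p = 71, so 12^70 ≡ 1 (mod 71)
We can reduce the exponent: 163 mod 70 = 23
So 12^163 ≡ 12^23 (mod 71)
Computing: 12^23 mod 71 = 10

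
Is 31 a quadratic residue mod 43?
By Euler's criterion: 31^{21} ≡ 1 (mod 43). Since this equals 1, 31 is a QR.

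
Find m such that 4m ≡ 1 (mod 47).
4^(-1) ≡ 12 (mod 47). Verification: 4 × 12 = 48 ≡ 1 (mod 47)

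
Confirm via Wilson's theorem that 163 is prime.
(162)! mod 163 = 162. Since this equals -1 (mod 163), Wilson confirms 163 is prime.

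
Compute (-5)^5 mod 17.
(-5) ≡ 12 (mod 17). 5 = 4 + 1 (binary 101). Repeated squaring mod 17: 12^1 ≡ 12; 12^2 ≡ 12² = 144 ≡ 8; 12^4 ≡ 8² = 64 ≡ 13. Multiply: (-5)^5 ≡ 12^4 × 12^1 ≡ 13 × 12 (mod 17): 13 × 12 = 156 ≡ 3. So (-5)^5 ≡ 3 (mod 17).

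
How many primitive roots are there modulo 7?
2

The number of primitive roots modulo p is φ(p-1) = φ(6)
φ(6) = 2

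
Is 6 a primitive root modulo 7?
p - 1 = 6 has prime divisors 2, 3. Check 6^(6/q) mod 7 for each: 6^(6/2) = 6^3 ≡ 6, 6^(6/3) = 6^2 ≡ 1 (mod 7). Since 6^2 ≡ 1 (mod 7), the order of 6 divides 2 (in fact the order is 2) ≠ 6, so it is not a primitive root.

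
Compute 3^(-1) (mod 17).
3^(-1) ≡ 6 (mod 17). Verification: 3 × 6 = 18 ≡ 1 (mod 17)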